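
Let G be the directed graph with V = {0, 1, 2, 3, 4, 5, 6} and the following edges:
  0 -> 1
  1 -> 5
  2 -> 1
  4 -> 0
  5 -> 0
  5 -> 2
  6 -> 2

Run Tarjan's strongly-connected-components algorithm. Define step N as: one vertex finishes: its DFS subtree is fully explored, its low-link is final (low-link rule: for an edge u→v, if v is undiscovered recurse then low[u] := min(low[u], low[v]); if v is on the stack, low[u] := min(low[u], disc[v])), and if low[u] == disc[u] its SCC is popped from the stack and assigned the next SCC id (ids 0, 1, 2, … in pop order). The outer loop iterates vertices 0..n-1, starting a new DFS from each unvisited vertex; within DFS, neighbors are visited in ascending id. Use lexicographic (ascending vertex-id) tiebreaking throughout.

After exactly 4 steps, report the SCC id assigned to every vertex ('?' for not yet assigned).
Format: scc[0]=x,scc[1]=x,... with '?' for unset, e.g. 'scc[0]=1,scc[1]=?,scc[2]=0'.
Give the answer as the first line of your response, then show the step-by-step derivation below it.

scc[0]=0,scc[1]=0,scc[2]=0,scc[3]=?,scc[4]=?,scc[5]=0,scc[6]=?

step 1: low=(low[0]=0,low[1]=1,low[2]=1,low[3]=?,low[4]=?,low[5]=0,low[6]=?); scc=(scc[0]=?,scc[1]=?,scc[2]=?,scc[3]=?,scc[4]=?,scc[5]=?,scc[6]=?)
step 2: low=(low[0]=0,low[1]=1,low[2]=1,low[3]=?,low[4]=?,low[5]=0,low[6]=?); scc=(scc[0]=?,scc[1]=?,scc[2]=?,scc[3]=?,scc[4]=?,scc[5]=?,scc[6]=?)
step 3: low=(low[0]=0,low[1]=0,low[2]=1,low[3]=?,low[4]=?,low[5]=0,low[6]=?); scc=(scc[0]=?,scc[1]=?,scc[2]=?,scc[3]=?,scc[4]=?,scc[5]=?,scc[6]=?)
step 4: low=(low[0]=0,low[1]=0,low[2]=1,low[3]=?,low[4]=?,low[5]=0,low[6]=?); scc=(scc[0]=0,scc[1]=0,scc[2]=0,scc[3]=?,scc[4]=?,scc[5]=0,scc[6]=?)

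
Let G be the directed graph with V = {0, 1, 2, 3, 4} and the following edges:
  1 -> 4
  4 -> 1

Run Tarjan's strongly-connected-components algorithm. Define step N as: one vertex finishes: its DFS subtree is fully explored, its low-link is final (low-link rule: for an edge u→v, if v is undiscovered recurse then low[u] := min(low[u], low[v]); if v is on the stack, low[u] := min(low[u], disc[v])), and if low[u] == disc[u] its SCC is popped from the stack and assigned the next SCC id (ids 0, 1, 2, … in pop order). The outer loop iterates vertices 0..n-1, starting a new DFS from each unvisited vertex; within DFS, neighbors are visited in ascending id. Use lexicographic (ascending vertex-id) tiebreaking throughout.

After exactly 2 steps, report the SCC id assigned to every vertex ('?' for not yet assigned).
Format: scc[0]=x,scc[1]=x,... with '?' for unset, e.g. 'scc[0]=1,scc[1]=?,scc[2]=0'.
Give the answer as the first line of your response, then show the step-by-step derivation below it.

scc[0]=0,scc[1]=?,scc[2]=?,scc[3]=?,scc[4]=?

step 1: low=(low[0]=0,low[1]=?,low[2]=?,low[3]=?,low[4]=?); scc=(scc[0]=0,scc[1]=?,scc[2]=?,scc[3]=?,scc[4]=?)
step 2: low=(low[0]=0,low[1]=1,low[2]=?,low[3]=?,low[4]=1); scc=(scc[0]=0,scc[1]=?,scc[2]=?,scc[3]=?,scc[4]=?)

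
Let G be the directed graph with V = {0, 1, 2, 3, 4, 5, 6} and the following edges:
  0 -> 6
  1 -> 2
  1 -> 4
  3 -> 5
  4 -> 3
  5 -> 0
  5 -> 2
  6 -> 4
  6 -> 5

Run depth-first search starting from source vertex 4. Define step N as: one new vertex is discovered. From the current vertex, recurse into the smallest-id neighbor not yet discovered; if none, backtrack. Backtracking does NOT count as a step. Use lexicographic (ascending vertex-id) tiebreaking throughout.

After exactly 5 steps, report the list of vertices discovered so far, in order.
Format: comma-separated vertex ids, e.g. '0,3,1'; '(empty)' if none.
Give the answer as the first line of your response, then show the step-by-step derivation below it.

4,3,5,0,6

step 1: discover 4; path=4; order=4
step 2: discover 3; path=4>3; order=4,3
step 3: discover 5; path=4>3>5; order=4,3,5
step 4: discover 0; path=4>3>5>0; order=4,3,5,0
step 5: discover 6; path=4>3>5>0>6; order=4,3,5,0,6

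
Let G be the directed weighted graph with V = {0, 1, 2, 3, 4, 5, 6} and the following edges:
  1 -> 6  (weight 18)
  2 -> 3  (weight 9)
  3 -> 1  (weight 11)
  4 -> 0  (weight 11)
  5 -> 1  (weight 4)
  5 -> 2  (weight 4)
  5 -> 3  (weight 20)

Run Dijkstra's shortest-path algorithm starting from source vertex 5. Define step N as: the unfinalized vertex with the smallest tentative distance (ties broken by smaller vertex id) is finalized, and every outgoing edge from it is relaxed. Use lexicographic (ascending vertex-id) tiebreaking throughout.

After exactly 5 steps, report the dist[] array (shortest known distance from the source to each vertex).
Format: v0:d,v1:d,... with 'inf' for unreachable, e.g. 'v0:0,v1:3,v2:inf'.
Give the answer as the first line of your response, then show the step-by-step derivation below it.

v0:inf,v1:4,v2:4,v3:13,v4:inf,v5:0,v6:22

step 1: dist = v0:inf,v1:4,v2:4,v3:20,v4:inf,v5:0,v6:inf
step 2: dist = v0:inf,v1:4,v2:4,v3:20,v4:inf,v5:0,v6:22
step 3: dist = v0:inf,v1:4,v2:4,v3:13,v4:inf,v5:0,v6:22
step 4: dist = v0:inf,v1:4,v2:4,v3:13,v4:inf,v5:0,v6:22
step 5: dist = v0:inf,v1:4,v2:4,v3:13,v4:inf,v5:0,v6:22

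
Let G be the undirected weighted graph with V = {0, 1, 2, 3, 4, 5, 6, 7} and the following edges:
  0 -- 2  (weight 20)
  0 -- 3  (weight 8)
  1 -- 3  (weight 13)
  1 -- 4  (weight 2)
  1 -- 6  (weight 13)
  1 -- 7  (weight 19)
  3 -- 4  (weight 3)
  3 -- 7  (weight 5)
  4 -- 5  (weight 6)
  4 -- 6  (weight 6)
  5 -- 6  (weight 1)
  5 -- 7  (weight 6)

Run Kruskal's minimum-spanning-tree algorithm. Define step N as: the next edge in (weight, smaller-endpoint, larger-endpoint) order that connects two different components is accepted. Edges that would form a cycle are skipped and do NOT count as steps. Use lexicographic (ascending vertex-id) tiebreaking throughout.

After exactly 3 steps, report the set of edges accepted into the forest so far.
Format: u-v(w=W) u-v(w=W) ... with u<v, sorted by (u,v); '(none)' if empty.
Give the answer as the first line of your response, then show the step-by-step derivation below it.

1-4(w=2) 3-4(w=3) 5-6(w=1)

step 1: add edge 5-6 (w=1); MST = {5-6(w=1)}
step 2: add edge 1-4 (w=2); MST = {1-4(w=2) 5-6(w=1)}
step 3: add edge 3-4 (w=3); MST = {1-4(w=2) 3-4(w=3) 5-6(w=1)}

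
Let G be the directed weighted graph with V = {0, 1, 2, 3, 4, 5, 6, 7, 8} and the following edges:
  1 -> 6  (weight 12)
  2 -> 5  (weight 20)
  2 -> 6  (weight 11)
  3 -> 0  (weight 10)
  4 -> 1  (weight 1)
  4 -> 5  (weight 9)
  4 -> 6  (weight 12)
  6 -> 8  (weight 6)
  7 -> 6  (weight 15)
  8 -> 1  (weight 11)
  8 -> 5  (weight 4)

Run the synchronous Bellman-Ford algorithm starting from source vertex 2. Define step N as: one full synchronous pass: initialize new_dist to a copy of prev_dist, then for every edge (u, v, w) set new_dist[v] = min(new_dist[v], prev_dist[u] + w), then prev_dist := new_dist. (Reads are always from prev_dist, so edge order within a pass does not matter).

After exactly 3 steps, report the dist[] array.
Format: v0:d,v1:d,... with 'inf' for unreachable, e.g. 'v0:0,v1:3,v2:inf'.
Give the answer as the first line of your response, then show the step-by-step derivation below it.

v0:inf,v1:28,v2:0,v3:inf,v4:inf,v5:20,v6:11,v7:inf,v8:17

step 1: dist = v0:inf,v1:inf,v2:0,v3:inf,v4:inf,v5:20,v6:11,v7:inf,v8:inf
step 2: dist = v0:inf,v1:inf,v2:0,v3:inf,v4:inf,v5:20,v6:11,v7:inf,v8:17
step 3: dist = v0:inf,v1:28,v2:0,v3:inf,v4:inf,v5:20,v6:11,v7:inf,v8:17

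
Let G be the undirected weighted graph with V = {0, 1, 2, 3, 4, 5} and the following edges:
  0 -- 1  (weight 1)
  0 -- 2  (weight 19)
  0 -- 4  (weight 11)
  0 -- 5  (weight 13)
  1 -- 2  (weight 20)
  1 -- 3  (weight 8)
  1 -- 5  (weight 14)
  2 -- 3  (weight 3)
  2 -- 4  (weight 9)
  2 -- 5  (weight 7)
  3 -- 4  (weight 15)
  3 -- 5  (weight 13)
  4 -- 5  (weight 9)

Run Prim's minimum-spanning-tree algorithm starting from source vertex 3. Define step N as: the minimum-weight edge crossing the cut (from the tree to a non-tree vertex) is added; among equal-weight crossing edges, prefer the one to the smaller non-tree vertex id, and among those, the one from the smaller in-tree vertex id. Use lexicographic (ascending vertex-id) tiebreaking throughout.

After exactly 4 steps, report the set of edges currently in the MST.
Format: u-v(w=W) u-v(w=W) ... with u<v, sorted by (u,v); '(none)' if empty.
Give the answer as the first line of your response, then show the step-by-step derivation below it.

0-1(w=1) 1-3(w=8) 2-3(w=3) 2-5(w=7)

step 1: add edge 2-3 (w=3); MST = {2-3(w=3)}
step 2: add edge 2-5 (w=7); MST = {2-3(w=3) 2-5(w=7)}
step 3: add edge 1-3 (w=8); MST = {1-3(w=8) 2-3(w=3) 2-5(w=7)}
step 4: add edge 0-1 (w=1); MST = {0-1(w=1) 1-3(w=8) 2-3(w=3) 2-5(w=7)}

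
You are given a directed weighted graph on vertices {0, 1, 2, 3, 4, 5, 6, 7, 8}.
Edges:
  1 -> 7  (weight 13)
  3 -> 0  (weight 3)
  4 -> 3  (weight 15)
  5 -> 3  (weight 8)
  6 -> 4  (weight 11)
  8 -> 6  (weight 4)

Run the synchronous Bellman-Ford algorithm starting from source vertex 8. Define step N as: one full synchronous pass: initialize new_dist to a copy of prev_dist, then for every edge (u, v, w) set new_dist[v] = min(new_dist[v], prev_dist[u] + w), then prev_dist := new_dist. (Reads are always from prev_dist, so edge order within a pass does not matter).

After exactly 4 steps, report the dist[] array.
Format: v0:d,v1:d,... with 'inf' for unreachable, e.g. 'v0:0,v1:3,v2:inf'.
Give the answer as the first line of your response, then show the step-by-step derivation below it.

v0:33,v1:inf,v2:inf,v3:30,v4:15,v5:inf,v6:4,v7:inf,v8:0

step 1: dist = v0:inf,v1:inf,v2:inf,v3:inf,v4:inf,v5:inf,v6:4,v7:inf,v8:0
step 2: dist = v0:inf,v1:inf,v2:inf,v3:inf,v4:15,v5:inf,v6:4,v7:inf,v8:0
step 3: dist = v0:inf,v1:inf,v2:inf,v3:30,v4:15,v5:inf,v6:4,v7:inf,v8:0
step 4: dist = v0:33,v1:inf,v2:inf,v3:30,v4:15,v5:inf,v6:4,v7:inf,v8:0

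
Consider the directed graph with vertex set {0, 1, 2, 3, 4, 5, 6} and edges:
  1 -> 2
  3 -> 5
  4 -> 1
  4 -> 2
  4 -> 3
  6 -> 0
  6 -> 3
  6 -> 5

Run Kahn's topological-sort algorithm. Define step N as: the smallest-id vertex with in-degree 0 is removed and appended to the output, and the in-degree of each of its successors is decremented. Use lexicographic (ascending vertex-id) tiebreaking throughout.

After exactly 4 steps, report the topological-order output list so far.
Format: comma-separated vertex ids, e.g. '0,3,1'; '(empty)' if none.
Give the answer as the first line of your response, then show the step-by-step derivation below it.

4,1,2,6

step 1: output 4; order=[4]; indeg=(1,0,1,1,0,2,0)
step 2: output 1; order=[4,1]; indeg=(1,0,0,1,0,2,0)
step 3: output 2; order=[4,1,2]; indeg=(1,0,0,1,0,2,0)
step 4: output 6; order=[4,1,2,6]; indeg=(0,0,0,0,0,1,0)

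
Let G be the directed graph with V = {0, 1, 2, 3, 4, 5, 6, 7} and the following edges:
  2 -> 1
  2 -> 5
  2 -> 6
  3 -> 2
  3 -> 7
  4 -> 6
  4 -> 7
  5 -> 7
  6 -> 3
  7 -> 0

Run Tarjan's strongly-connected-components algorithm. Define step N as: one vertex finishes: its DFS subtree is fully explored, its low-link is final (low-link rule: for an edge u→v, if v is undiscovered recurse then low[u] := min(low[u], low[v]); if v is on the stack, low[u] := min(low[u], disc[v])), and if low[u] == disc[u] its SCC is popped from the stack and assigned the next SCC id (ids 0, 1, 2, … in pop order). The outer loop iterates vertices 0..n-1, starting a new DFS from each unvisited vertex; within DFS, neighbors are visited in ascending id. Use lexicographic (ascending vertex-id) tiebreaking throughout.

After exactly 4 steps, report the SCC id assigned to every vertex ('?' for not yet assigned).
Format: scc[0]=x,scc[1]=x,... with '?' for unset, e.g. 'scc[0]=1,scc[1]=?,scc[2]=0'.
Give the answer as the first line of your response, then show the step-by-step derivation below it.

scc[0]=0,scc[1]=1,scc[2]=?,scc[3]=?,scc[4]=?,scc[5]=3,scc[6]=?,scc[7]=2

step 1: low=(low[0]=0,low[1]=?,low[2]=?,low[3]=?,low[4]=?,low[5]=?,low[6]=?,low[7]=?); scc=(scc[0]=0,scc[1]=?,scc[2]=?,scc[3]=?,scc[4]=?,scc[5]=?,scc[6]=?,scc[7]=?)
step 2: low=(low[0]=0,low[1]=1,low[2]=?,low[3]=?,low[4]=?,low[5]=?,low[6]=?,low[7]=?); scc=(scc[0]=0,scc[1]=1,scc[2]=?,scc[3]=?,scc[4]=?,scc[5]=?,scc[6]=?,scc[7]=?)
step 3: low=(low[0]=0,low[1]=1,low[2]=2,low[3]=?,low[4]=?,low[5]=3,low[6]=?,low[7]=4); scc=(scc[0]=0,scc[1]=1,scc[2]=?,scc[3]=?,scc[4]=?,scc[5]=?,scc[6]=?,scc[7]=2)
step 4: low=(low[0]=0,low[1]=1,low[2]=2,low[3]=?,low[4]=?,low[5]=3,low[6]=?,low[7]=4); scc=(scc[0]=0,scc[1]=1,scc[2]=?,scc[3]=?,scc[4]=?,scc[5]=3,scc[6]=?,scc[7]=2)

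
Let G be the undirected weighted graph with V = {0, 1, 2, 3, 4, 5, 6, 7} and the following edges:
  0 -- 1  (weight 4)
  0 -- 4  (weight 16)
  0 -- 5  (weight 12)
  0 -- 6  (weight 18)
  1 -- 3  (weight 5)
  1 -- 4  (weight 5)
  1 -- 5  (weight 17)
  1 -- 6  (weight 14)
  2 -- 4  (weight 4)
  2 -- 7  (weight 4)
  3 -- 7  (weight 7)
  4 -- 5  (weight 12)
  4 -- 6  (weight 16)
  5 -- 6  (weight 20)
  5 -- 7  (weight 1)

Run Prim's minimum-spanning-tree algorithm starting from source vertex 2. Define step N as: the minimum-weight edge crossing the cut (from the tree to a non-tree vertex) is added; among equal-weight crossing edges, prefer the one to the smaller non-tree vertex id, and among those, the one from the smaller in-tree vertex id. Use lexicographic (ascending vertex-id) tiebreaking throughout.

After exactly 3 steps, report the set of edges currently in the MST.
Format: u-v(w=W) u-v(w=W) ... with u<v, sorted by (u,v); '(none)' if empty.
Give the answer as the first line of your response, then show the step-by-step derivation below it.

2-4(w=4) 2-7(w=4) 5-7(w=1)

step 1: add edge 2-4 (w=4); MST = {2-4(w=4)}
step 2: add edge 2-7 (w=4); MST = {2-4(w=4) 2-7(w=4)}
step 3: add edge 5-7 (w=1); MST = {2-4(w=4) 2-7(w=4) 5-7(w=1)}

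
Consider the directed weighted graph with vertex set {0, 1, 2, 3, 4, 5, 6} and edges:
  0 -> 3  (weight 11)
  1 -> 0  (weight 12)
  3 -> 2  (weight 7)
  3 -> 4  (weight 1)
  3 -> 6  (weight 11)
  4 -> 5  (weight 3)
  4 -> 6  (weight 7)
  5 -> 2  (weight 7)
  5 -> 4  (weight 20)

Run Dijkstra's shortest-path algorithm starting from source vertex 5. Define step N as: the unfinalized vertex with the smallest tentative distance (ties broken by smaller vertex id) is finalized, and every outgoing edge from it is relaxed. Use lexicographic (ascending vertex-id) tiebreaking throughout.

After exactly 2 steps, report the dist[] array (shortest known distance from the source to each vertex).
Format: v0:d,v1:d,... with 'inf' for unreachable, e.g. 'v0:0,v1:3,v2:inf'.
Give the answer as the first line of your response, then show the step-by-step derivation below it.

v0:inf,v1:inf,v2:7,v3:inf,v4:20,v5:0,v6:inf

step 1: dist = v0:inf,v1:inf,v2:7,v3:inf,v4:20,v5:0,v6:inf
step 2: dist = v0:inf,v1:inf,v2:7,v3:inf,v4:20,v5:0,v6:inf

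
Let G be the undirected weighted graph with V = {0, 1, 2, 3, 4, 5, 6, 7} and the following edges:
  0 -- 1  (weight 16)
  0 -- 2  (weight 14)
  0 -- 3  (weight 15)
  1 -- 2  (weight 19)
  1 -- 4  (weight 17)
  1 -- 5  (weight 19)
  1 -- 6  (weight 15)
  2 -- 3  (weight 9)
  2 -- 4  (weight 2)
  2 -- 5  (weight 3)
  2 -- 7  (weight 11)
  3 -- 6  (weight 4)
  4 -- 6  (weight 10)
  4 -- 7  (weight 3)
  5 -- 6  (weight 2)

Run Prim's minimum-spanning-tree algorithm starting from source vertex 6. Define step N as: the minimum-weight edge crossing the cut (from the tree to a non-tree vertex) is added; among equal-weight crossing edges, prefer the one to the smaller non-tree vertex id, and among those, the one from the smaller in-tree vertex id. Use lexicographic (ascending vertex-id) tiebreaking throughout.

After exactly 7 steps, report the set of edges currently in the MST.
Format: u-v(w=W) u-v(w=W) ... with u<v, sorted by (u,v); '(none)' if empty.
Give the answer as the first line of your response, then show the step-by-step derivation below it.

0-2(w=14) 1-6(w=15) 2-4(w=2) 2-5(w=3) 3-6(w=4) 4-7(w=3) 5-6(w=2)

step 1: add edge 5-6 (w=2); MST = {5-6(w=2)}
step 2: add edge 2-5 (w=3); MST = {2-5(w=3) 5-6(w=2)}
step 3: add edge 2-4 (w=2); MST = {2-4(w=2) 2-5(w=3) 5-6(w=2)}
step 4: add edge 4-7 (w=3); MST = {2-4(w=2) 2-5(w=3) 4-7(w=3) 5-6(w=2)}
step 5: add edge 3-6 (w=4); MST = {2-4(w=2) 2-5(w=3) 3-6(w=4) 4-7(w=3) 5-6(w=2)}
step 6: add edge 0-2 (w=14); MST = {0-2(w=14) 2-4(w=2) 2-5(w=3) 3-6(w=4) 4-7(w=3) 5-6(w=2)}
step 7: add edge 1-6 (w=15); MST = {0-2(w=14) 1-6(w=15) 2-4(w=2) 2-5(w=3) 3-6(w=4) 4-7(w=3) 5-6(w=2)}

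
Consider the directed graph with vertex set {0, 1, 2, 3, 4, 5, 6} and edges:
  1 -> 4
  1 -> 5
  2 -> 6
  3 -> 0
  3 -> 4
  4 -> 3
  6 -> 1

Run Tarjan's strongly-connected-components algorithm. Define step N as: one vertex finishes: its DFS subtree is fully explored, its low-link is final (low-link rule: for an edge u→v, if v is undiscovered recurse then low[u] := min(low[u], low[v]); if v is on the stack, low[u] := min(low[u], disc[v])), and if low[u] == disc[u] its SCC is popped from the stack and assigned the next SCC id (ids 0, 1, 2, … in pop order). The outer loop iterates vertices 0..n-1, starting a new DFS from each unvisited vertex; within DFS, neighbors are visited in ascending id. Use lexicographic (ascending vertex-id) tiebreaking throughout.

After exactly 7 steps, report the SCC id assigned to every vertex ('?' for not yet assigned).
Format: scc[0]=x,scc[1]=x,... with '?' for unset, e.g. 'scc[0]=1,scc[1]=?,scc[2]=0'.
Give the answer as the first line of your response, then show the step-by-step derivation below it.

scc[0]=0,scc[1]=3,scc[2]=5,scc[3]=1,scc[4]=1,scc[5]=2,scc[6]=4

step 1: low=(low[0]=0,low[1]=?,low[2]=?,low[3]=?,low[4]=?,low[5]=?,low[6]=?); scc=(scc[0]=0,scc[1]=?,scc[2]=?,scc[3]=?,scc[4]=?,scc[5]=?,scc[6]=?)
step 2: low=(low[0]=0,low[1]=1,low[2]=?,low[3]=2,low[4]=2,low[5]=?,low[6]=?); scc=(scc[0]=0,scc[1]=?,scc[2]=?,scc[3]=?,scc[4]=?,scc[5]=?,scc[6]=?)
step 3: low=(low[0]=0,low[1]=1,low[2]=?,low[3]=2,low[4]=2,low[5]=?,low[6]=?); scc=(scc[0]=0,scc[1]=?,scc[2]=?,scc[3]=1,scc[4]=1,scc[5]=?,scc[6]=?)
step 4: low=(low[0]=0,low[1]=1,low[2]=?,low[3]=2,low[4]=2,low[5]=4,low[6]=?); scc=(scc[0]=0,scc[1]=?,scc[2]=?,scc[3]=1,scc[4]=1,scc[5]=2,scc[6]=?)
step 5: low=(low[0]=0,low[1]=1,low[2]=?,low[3]=2,low[4]=2,low[5]=4,low[6]=?); scc=(scc[0]=0,scc[1]=3,scc[2]=?,scc[3]=1,scc[4]=1,scc[5]=2,scc[6]=?)
step 6: low=(low[0]=0,low[1]=1,low[2]=5,low[3]=2,low[4]=2,low[5]=4,low[6]=6); scc=(scc[0]=0,scc[1]=3,scc[2]=?,scc[3]=1,scc[4]=1,scc[5]=2,scc[6]=4)
step 7: low=(low[0]=0,low[1]=1,low[2]=5,low[3]=2,low[4]=2,low[5]=4,low[6]=6); scc=(scc[0]=0,scc[1]=3,scc[2]=5,scc[3]=1,scc[4]=1,scc[5]=2,scc[6]=4)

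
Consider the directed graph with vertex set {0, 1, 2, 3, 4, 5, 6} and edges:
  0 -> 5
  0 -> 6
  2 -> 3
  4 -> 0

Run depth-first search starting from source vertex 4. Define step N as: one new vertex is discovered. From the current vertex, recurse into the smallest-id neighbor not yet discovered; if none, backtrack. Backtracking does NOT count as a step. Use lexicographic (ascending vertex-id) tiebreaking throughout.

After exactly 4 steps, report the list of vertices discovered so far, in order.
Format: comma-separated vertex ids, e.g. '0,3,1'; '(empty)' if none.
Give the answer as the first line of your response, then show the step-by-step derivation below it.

4,0,5,6

step 1: discover 4; path=4; order=4
step 2: discover 0; path=4>0; order=4,0
step 3: discover 5; path=4>0>5; order=4,0,5
step 4: discover 6; path=4>0>6; order=4,0,5,6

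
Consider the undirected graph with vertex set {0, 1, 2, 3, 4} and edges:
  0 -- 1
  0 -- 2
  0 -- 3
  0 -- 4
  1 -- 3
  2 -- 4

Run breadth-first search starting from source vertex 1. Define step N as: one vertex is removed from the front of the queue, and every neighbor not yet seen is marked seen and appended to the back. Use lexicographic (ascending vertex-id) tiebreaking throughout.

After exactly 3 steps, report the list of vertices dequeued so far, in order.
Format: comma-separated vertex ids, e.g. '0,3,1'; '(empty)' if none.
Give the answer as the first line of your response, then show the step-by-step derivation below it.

1,0,3

step 1: dequeue 1; queue=[0,3]; order=1
step 2: dequeue 0; queue=[3,2,4]; order=1,0
step 3: dequeue 3; queue=[2,4]; order=1,0,3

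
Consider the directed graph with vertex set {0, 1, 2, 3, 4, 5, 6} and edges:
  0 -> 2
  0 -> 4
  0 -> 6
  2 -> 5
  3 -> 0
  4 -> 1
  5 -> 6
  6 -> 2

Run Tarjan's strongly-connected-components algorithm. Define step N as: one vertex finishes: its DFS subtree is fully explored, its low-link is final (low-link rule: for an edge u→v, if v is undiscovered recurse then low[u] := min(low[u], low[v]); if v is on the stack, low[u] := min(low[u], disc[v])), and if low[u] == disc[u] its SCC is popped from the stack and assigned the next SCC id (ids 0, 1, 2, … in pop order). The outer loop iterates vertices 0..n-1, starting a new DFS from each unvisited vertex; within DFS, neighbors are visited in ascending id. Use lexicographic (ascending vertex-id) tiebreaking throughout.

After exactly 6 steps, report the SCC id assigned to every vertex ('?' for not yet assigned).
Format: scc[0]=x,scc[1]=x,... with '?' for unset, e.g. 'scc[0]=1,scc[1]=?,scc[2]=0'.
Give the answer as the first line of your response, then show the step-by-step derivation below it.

scc[0]=3,scc[1]=1,scc[2]=0,scc[3]=?,scc[4]=2,scc[5]=0,scc[6]=0

step 1: low=(low[0]=0,low[1]=?,low[2]=1,low[3]=?,low[4]=?,low[5]=2,low[6]=1); scc=(scc[0]=?,scc[1]=?,scc[2]=?,scc[3]=?,scc[4]=?,scc[5]=?,scc[6]=?)
step 2: low=(low[0]=0,low[1]=?,low[2]=1,low[3]=?,low[4]=?,low[5]=1,low[6]=1); scc=(scc[0]=?,scc[1]=?,scc[2]=?,scc[3]=?,scc[4]=?,scc[5]=?,scc[6]=?)
step 3: low=(low[0]=0,low[1]=?,low[2]=1,low[3]=?,low[4]=?,low[5]=1,low[6]=1); scc=(scc[0]=?,scc[1]=?,scc[2]=0,scc[3]=?,scc[4]=?,scc[5]=0,scc[6]=0)
step 4: low=(low[0]=0,low[1]=5,low[2]=1,low[3]=?,low[4]=4,low[5]=1,low[6]=1); scc=(scc[0]=?,scc[1]=1,scc[2]=0,scc[3]=?,scc[4]=?,scc[5]=0,scc[6]=0)
step 5: low=(low[0]=0,low[1]=5,low[2]=1,low[3]=?,low[4]=4,low[5]=1,low[6]=1); scc=(scc[0]=?,scc[1]=1,scc[2]=0,scc[3]=?,scc[4]=2,scc[5]=0,scc[6]=0)
step 6: low=(low[0]=0,low[1]=5,low[2]=1,low[3]=?,low[4]=4,low[5]=1,low[6]=1); scc=(scc[0]=3,scc[1]=1,scc[2]=0,scc[3]=?,scc[4]=2,scc[5]=0,scc[6]=0)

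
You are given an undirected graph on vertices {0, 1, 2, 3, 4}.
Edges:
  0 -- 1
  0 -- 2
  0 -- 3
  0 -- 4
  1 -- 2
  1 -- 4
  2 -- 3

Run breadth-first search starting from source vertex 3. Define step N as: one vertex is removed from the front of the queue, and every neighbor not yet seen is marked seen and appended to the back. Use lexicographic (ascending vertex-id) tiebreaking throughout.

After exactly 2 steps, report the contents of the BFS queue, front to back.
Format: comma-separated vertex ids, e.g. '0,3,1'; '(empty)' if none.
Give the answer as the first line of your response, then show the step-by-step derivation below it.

2,1,4

step 1: dequeue 3; queue=[0,2]; order=3
step 2: dequeue 0; queue=[2,1,4]; order=3,0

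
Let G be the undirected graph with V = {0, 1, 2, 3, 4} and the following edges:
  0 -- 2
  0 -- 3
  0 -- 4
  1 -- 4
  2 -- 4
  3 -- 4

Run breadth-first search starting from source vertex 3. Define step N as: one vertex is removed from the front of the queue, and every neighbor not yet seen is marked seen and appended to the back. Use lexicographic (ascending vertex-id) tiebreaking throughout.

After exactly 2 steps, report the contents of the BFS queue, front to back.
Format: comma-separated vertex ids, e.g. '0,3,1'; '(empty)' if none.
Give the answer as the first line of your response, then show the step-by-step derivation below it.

4,2

step 1: dequeue 3; queue=[0,4]; order=3
step 2: dequeue 0; queue=[4,2]; order=3,0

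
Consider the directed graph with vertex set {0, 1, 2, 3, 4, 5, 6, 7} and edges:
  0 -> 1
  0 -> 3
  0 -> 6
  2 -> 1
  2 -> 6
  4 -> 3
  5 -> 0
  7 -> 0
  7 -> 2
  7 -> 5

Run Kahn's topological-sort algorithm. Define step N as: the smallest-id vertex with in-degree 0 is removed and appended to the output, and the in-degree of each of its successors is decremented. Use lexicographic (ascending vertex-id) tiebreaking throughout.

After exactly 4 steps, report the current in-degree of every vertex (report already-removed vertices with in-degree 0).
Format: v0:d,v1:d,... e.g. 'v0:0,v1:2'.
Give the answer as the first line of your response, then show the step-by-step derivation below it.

v0:0,v1:1,v2:0,v3:1,v4:0,v5:0,v6:1,v7:0

step 1: output 4; order=[4]; indeg=(2,2,1,1,0,1,2,0)
step 2: output 7; order=[4,7]; indeg=(1,2,0,1,0,0,2,0)
step 3: output 2; order=[4,7,2]; indeg=(1,1,0,1,0,0,1,0)
step 4: output 5; order=[4,7,2,5]; indeg=(0,1,0,1,0,0,1,0)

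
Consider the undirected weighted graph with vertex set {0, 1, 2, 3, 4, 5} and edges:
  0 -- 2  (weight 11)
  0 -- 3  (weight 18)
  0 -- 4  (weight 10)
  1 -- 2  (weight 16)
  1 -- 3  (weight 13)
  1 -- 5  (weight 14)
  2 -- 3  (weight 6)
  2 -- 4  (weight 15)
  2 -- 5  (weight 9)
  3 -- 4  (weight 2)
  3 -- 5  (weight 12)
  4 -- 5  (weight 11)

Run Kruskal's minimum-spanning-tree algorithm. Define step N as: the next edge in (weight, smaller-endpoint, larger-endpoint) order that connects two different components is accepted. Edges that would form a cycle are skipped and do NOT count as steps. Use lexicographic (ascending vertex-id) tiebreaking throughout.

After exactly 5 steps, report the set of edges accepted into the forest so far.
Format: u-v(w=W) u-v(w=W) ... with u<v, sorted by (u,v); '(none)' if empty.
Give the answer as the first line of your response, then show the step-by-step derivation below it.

0-4(w=10) 1-3(w=13) 2-3(w=6) 2-5(w=9) 3-4(w=2)

step 1: add edge 3-4 (w=2); MST = {3-4(w=2)}
step 2: add edge 2-3 (w=6); MST = {2-3(w=6) 3-4(w=2)}
step 3: add edge 2-5 (w=9); MST = {2-3(w=6) 2-5(w=9) 3-4(w=2)}
step 4: add edge 0-4 (w=10); MST = {0-4(w=10) 2-3(w=6) 2-5(w=9) 3-4(w=2)}
step 5: add edge 1-3 (w=13); MST = {0-4(w=10) 1-3(w=13) 2-3(w=6) 2-5(w=9) 3-4(w=2)}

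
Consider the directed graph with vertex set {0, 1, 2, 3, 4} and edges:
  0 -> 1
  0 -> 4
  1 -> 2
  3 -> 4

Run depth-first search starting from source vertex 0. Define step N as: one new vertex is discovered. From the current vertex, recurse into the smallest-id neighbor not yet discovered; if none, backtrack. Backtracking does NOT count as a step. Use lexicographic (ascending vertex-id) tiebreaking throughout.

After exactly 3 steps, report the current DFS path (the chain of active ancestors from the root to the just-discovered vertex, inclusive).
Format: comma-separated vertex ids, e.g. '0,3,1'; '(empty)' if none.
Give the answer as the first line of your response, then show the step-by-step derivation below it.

0,1,2

step 1: discover 0; path=0; order=0
step 2: discover 1; path=0>1; order=0,1
step 3: discover 2; path=0>1>2; order=0,1,2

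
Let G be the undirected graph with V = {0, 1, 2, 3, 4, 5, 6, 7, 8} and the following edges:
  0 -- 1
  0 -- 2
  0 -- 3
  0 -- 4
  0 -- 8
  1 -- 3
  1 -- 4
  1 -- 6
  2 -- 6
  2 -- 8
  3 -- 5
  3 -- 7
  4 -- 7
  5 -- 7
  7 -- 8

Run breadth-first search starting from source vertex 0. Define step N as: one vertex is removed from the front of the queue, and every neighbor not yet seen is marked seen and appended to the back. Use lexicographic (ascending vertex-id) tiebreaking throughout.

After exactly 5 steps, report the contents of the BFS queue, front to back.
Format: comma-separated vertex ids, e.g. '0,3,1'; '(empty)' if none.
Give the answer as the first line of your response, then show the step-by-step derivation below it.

8,6,5,7

step 1: dequeue 0; queue=[1,2,3,4,8]; order=0
step 2: dequeue 1; queue=[2,3,4,8,6]; order=0,1
step 3: dequeue 2; queue=[3,4,8,6]; order=0,1,2
step 4: dequeue 3; queue=[4,8,6,5,7]; order=0,1,2,3
step 5: dequeue 4; queue=[8,6,5,7]; order=0,1,2,3,4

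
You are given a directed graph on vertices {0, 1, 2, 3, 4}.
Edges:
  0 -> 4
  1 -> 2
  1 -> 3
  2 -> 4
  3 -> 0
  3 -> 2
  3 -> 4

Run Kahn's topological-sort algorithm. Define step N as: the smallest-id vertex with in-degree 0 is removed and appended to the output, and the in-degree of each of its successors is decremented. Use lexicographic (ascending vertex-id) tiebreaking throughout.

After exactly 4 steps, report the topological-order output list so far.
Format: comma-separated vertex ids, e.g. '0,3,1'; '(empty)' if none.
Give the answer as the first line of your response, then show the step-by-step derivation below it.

1,3,0,2

step 1: output 1; order=[1]; indeg=(1,0,1,0,3)
step 2: output 3; order=[1,3]; indeg=(0,0,0,0,2)
step 3: output 0; order=[1,3,0]; indeg=(0,0,0,0,1)
step 4: output 2; order=[1,3,0,2]; indeg=(0,0,0,0,0)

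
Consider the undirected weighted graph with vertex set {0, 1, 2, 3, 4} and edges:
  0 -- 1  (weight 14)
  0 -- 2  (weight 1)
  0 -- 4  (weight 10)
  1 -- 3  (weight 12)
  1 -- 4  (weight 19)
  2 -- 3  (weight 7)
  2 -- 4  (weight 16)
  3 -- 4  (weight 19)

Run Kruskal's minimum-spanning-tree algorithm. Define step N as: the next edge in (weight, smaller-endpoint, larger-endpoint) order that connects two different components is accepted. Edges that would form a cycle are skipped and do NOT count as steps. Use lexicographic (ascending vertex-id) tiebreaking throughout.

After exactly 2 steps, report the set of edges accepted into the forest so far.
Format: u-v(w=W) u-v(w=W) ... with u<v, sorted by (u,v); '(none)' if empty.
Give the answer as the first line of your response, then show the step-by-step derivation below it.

0-2(w=1) 2-3(w=7)

step 1: add edge 0-2 (w=1); MST = {0-2(w=1)}
step 2: add edge 2-3 (w=7); MST = {0-2(w=1) 2-3(w=7)}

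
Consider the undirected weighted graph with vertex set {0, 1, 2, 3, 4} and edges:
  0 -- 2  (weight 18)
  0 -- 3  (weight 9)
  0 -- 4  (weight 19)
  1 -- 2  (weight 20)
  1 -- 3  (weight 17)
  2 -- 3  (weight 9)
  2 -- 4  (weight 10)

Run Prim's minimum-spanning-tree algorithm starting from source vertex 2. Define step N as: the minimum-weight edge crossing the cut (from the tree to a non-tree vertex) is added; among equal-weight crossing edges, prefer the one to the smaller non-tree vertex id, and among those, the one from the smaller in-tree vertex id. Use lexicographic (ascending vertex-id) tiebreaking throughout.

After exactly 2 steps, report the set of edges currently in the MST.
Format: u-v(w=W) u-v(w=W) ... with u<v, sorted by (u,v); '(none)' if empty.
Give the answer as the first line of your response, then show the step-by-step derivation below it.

0-3(w=9) 2-3(w=9)

step 1: add edge 2-3 (w=9); MST = {2-3(w=9)}
step 2: add edge 0-3 (w=9); MST = {0-3(w=9) 2-3(w=9)}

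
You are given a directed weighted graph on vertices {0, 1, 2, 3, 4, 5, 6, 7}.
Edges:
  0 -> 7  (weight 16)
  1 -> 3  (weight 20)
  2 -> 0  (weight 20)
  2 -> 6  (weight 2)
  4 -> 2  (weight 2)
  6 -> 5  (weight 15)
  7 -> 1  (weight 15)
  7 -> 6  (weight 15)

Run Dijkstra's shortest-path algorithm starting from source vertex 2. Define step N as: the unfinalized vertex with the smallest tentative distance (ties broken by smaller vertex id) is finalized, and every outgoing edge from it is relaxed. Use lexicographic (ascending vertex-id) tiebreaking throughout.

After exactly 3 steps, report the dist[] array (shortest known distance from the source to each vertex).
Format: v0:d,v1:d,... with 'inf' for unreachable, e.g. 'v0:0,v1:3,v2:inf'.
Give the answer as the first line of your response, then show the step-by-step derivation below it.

v0:20,v1:inf,v2:0,v3:inf,v4:inf,v5:17,v6:2,v7:inf

step 1: dist = v0:20,v1:inf,v2:0,v3:inf,v4:inf,v5:inf,v6:2,v7:inf
step 2: dist = v0:20,v1:inf,v2:0,v3:inf,v4:inf,v5:17,v6:2,v7:inf
step 3: dist = v0:20,v1:inf,v2:0,v3:inf,v4:inf,v5:17,v6:2,v7:inf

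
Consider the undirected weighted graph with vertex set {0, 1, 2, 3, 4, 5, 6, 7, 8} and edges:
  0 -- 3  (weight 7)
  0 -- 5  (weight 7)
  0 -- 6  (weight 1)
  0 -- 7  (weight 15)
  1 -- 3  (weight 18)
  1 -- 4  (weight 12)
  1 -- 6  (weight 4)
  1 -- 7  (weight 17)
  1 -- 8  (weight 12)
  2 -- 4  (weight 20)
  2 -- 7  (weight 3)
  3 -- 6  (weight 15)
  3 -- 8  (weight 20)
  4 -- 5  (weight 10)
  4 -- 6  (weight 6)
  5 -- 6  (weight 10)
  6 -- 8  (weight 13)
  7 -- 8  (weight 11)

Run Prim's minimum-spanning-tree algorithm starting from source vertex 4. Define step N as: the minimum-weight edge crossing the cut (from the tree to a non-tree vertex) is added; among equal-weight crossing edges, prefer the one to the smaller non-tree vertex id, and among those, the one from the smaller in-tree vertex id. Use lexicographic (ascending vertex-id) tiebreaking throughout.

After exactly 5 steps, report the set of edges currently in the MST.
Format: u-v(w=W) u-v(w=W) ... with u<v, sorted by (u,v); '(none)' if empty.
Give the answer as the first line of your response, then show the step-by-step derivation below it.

0-3(w=7) 0-5(w=7) 0-6(w=1) 1-6(w=4) 4-6(w=6)

step 1: add edge 4-6 (w=6); MST = {4-6(w=6)}
step 2: add edge 0-6 (w=1); MST = {0-6(w=1) 4-6(w=6)}
step 3: add edge 1-6 (w=4); MST = {0-6(w=1) 1-6(w=4) 4-6(w=6)}
step 4: add edge 0-3 (w=7); MST = {0-3(w=7) 0-6(w=1) 1-6(w=4) 4-6(w=6)}
step 5: add edge 0-5 (w=7); MST = {0-3(w=7) 0-5(w=7) 0-6(w=1) 1-6(w=4) 4-6(w=6)}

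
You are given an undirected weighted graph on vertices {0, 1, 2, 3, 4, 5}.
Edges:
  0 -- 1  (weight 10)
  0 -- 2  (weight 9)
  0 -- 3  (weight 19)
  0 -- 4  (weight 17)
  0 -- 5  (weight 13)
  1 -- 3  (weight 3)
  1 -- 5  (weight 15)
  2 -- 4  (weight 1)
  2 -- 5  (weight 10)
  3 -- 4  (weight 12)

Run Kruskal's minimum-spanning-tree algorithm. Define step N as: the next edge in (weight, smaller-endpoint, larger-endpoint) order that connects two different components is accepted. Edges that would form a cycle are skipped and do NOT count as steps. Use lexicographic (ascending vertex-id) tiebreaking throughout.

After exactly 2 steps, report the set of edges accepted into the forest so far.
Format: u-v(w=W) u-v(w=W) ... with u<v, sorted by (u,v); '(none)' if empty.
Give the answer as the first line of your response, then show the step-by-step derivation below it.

1-3(w=3) 2-4(w=1)

step 1: add edge 2-4 (w=1); MST = {2-4(w=1)}
step 2: add edge 1-3 (w=3); MST = {1-3(w=3) 2-4(w=1)}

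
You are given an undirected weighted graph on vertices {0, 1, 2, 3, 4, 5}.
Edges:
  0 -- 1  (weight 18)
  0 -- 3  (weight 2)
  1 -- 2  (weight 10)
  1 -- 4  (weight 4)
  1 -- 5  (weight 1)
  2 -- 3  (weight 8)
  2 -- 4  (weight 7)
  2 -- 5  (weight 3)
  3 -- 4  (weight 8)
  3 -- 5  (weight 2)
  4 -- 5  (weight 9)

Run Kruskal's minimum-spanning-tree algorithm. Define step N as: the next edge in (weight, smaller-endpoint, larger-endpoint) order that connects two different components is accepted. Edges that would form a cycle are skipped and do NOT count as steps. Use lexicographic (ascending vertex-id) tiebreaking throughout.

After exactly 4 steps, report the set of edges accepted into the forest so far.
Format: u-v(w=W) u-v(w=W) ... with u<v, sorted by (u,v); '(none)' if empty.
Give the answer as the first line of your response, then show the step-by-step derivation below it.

0-3(w=2) 1-5(w=1) 2-5(w=3) 3-5(w=2)

step 1: add edge 1-5 (w=1); MST = {1-5(w=1)}
step 2: add edge 0-3 (w=2); MST = {0-3(w=2) 1-5(w=1)}
step 3: add edge 3-5 (w=2); MST = {0-3(w=2) 1-5(w=1) 3-5(w=2)}
step 4: add edge 2-5 (w=3); MST = {0-3(w=2) 1-5(w=1) 2-5(w=3) 3-5(w=2)}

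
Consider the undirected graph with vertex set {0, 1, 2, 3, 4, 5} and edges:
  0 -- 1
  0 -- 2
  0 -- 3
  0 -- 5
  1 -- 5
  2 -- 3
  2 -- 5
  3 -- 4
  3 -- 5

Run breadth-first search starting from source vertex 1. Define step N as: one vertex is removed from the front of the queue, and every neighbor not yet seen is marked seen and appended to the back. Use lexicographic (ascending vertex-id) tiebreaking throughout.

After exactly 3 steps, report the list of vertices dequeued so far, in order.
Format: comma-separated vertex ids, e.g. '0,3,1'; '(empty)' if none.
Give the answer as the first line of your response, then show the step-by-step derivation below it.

1,0,5

step 1: dequeue 1; queue=[0,5]; order=1
step 2: dequeue 0; queue=[5,2,3]; order=1,0
step 3: dequeue 5; queue=[2,3]; order=1,0,5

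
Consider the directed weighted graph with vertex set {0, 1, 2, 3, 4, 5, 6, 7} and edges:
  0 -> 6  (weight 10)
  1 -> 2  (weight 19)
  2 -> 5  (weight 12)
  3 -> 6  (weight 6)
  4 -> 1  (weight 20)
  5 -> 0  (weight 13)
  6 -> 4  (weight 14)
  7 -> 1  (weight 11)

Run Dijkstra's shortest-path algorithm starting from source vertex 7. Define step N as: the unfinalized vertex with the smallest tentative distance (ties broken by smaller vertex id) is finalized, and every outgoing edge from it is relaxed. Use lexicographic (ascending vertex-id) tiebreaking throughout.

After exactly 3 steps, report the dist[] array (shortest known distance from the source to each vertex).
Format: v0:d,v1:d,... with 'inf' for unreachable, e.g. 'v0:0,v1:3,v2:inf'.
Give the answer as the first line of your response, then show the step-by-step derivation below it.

v0:inf,v1:11,v2:30,v3:inf,v4:inf,v5:42,v6:inf,v7:0

step 1: dist = v0:inf,v1:11,v2:inf,v3:inf,v4:inf,v5:inf,v6:inf,v7:0
step 2: dist = v0:inf,v1:11,v2:30,v3:inf,v4:inf,v5:inf,v6:inf,v7:0
step 3: dist = v0:inf,v1:11,v2:30,v3:inf,v4:inf,v5:42,v6:inf,v7:0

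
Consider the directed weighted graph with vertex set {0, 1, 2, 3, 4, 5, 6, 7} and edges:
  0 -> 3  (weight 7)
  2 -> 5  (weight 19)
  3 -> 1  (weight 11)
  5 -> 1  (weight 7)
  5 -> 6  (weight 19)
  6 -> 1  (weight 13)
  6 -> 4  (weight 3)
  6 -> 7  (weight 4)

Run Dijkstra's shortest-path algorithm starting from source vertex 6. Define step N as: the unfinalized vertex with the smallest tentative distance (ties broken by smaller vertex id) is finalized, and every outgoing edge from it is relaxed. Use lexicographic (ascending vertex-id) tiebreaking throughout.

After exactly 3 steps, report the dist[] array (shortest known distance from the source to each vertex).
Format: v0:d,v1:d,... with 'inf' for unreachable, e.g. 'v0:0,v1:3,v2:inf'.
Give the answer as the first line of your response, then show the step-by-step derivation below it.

v0:inf,v1:13,v2:inf,v3:inf,v4:3,v5:inf,v6:0,v7:4

step 1: dist = v0:inf,v1:13,v2:inf,v3:inf,v4:3,v5:inf,v6:0,v7:4
step 2: dist = v0:inf,v1:13,v2:inf,v3:inf,v4:3,v5:inf,v6:0,v7:4
step 3: dist = v0:inf,v1:13,v2:inf,v3:inf,v4:3,v5:inf,v6:0,v7:4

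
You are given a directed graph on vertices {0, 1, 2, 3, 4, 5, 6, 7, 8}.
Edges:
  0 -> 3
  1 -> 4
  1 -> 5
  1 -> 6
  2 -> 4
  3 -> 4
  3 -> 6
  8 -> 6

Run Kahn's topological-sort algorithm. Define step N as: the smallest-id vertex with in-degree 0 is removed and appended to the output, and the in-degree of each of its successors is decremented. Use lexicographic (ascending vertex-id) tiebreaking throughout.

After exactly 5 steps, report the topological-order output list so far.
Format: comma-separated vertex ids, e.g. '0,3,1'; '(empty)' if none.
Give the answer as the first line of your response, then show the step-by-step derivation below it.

0,1,2,3,4

step 1: output 0; order=[0]; indeg=(0,0,0,0,3,1,3,0,0)
step 2: output 1; order=[0,1]; indeg=(0,0,0,0,2,0,2,0,0)
step 3: output 2; order=[0,1,2]; indeg=(0,0,0,0,1,0,2,0,0)
step 4: output 3; order=[0,1,2,3]; indeg=(0,0,0,0,0,0,1,0,0)
step 5: output 4; order=[0,1,2,3,4]; indeg=(0,0,0,0,0,0,1,0,0)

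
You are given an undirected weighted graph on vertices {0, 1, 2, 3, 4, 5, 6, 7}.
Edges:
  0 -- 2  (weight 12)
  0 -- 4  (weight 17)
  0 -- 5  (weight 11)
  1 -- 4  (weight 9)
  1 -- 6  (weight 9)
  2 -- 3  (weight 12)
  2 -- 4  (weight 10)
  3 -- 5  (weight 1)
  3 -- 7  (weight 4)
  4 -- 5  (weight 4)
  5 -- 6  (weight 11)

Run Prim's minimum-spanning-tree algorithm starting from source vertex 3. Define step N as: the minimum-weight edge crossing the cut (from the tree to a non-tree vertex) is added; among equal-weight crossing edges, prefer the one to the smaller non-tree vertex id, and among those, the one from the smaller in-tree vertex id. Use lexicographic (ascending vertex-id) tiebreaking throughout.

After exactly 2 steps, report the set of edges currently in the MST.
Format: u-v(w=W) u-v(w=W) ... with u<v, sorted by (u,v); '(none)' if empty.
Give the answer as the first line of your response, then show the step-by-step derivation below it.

3-5(w=1) 4-5(w=4)

step 1: add edge 3-5 (w=1); MST = {3-5(w=1)}
step 2: add edge 4-5 (w=4); MST = {3-5(w=1) 4-5(w=4)}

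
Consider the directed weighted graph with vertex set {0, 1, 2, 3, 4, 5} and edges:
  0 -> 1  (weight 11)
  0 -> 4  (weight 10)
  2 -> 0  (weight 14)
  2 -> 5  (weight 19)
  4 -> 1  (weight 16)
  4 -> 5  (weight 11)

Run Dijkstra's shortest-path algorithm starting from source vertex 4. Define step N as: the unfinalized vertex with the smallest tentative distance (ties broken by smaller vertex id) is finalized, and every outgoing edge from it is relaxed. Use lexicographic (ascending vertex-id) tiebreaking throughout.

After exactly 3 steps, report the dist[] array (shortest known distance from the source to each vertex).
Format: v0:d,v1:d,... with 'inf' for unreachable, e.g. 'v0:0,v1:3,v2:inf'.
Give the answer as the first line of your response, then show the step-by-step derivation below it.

v0:inf,v1:16,v2:inf,v3:inf,v4:0,v5:11

step 1: dist = v0:inf,v1:16,v2:inf,v3:inf,v4:0,v5:11
step 2: dist = v0:inf,v1:16,v2:inf,v3:inf,v4:0,v5:11
step 3: dist = v0:inf,v1:16,v2:inf,v3:inf,v4:0,v5:11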